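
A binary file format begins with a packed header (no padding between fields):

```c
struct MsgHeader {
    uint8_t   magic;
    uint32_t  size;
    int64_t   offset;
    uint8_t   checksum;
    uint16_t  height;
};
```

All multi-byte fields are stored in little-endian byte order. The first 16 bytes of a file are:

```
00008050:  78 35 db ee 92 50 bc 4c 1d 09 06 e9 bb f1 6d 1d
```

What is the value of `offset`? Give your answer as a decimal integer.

-4906383682827404208

`offset` follows `magic` (1 B), `size` (4 B), so it starts at offset 1 + 4 = 5 and occupies 8 bytes.
Bytes at offsets 5..12: 50 BC 4C 1D 09 06 E9 BB.
Little-endian stores the least-significant byte at the lowest address.
Reassemble most-significant byte first: BB E9 06 09 1D 4C BC 50 → 0xBBE906091D4CBC50.
Top bit is set, so as a signed 64-bit value this is 0xBBE906091D4CBC50 − 2^64 = -4906383682827404208.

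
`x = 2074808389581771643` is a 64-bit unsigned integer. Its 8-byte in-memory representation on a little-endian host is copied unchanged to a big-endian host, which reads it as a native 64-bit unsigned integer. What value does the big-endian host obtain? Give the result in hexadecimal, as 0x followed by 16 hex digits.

2074808389581771643 in 64-bit hexadecimal is 0x1CCB333CCE05937B.
Stored little-endian, the bytes at ascending addresses are 7B 93 05 CE 3C 33 CB 1C.
Read back as big-endian, the last byte is least significant, giving 0x7B9305CE3C33CB1C.

0x7B9305CE3C33CB1C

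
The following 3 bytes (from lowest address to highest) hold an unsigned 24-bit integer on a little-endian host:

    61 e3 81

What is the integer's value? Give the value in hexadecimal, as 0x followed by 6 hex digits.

Little-endian: lowest address holds the least-significant byte.
Reassemble most-significant byte first: 81 E3 61 → 0x81E361.

0x81E361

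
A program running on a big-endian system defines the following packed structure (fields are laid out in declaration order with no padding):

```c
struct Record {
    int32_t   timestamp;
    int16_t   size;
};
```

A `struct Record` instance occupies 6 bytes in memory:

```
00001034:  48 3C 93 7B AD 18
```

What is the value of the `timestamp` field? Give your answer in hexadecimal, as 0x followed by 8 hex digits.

0x483C937B

`timestamp` is the first field, at byte offset 0, occupying 4 bytes.
Bytes at offsets 0..3: 48 3C 93 7B.
In big-endian order the high byte comes first in memory.
The bytes are already most-significant first: 0x483C937B.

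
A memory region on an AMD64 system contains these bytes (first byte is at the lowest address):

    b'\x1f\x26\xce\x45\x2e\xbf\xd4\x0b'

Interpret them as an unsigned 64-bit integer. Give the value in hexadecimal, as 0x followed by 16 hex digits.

0x0BD4BF2E45CE261F

In little-endian order the low byte comes first in memory.
Reassemble most-significant byte first: 0B D4 BF 2E 45 CE 26 1F → 0x0BD4BF2E45CE261F.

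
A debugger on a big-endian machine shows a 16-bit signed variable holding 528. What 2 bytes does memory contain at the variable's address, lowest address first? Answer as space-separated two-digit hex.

528 in hexadecimal, padded to 16 bits, is 0x0210.
Split into bytes (most-significant first): 02 10.
Big-endian: lowest address holds the most-significant byte.
So the memory order matches the most-significant-first order: 02 10.

02 10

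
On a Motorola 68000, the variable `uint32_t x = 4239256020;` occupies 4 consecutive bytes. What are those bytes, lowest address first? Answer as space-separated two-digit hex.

FC AD E9 D4

4239256020 in hexadecimal, padded to 32 bits, is 0xFCADE9D4.
Split into bytes (most-significant first): FC AD E9 D4.
Big-endian: lowest address holds the most-significant byte.
So the memory order matches the most-significant-first order: FC AD E9 D4.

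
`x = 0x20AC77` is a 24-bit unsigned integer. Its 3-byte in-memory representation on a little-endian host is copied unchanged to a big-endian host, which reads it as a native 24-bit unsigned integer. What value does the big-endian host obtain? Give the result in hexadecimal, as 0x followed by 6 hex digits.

Stored little-endian, the bytes at ascending addresses are 77 AC 20.
Read back as big-endian, the last byte is least significant, giving 0x77AC20.

0x77AC20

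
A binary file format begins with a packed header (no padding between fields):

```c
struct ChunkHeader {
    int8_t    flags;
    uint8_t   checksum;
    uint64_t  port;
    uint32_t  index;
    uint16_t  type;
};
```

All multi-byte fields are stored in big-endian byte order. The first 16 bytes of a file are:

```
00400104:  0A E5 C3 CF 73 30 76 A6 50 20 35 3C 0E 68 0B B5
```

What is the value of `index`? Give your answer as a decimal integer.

`index` follows `flags` (1 B), `checksum` (1 B), `port` (8 B), so it starts at offset 1 + 1 + 8 = 10 and occupies 4 bytes.
Bytes at offsets 10..13: 35 3C 0E 68.
In big-endian order the high byte comes first in memory.
The bytes are already most-significant first: 0x353C0E68.
0x353C0E68 = 893128296.

893128296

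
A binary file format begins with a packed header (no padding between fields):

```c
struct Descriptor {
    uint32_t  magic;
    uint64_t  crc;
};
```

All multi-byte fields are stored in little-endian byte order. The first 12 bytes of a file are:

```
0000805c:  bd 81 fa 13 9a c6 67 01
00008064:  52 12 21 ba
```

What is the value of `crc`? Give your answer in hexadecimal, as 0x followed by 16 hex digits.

0xBA2112520167C69A

`crc` follows `magic` (4 bytes), so it starts at byte offset 4 and occupies 8 bytes.
Bytes at offsets 4..11: 9A C6 67 01 52 12 21 BA.
Little-endian stores the least-significant byte at the lowest address.
Reassemble most-significant byte first: BA 21 12 52 01 67 C6 9A → 0xBA2112520167C69A.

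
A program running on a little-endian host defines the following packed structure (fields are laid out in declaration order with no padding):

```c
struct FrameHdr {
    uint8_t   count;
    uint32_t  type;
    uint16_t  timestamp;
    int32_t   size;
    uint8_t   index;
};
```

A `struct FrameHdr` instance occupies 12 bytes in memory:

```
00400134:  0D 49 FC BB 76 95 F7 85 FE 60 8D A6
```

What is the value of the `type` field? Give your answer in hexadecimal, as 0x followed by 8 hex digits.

0x76BBFC49

`type` follows `count` (1 byte), so it starts at byte offset 1 and occupies 4 bytes.
Bytes at offsets 1..4: 49 FC BB 76.
In little-endian order the low byte comes first in memory.
Reassemble most-significant byte first: 76 BB FC 49 → 0x76BBFC49.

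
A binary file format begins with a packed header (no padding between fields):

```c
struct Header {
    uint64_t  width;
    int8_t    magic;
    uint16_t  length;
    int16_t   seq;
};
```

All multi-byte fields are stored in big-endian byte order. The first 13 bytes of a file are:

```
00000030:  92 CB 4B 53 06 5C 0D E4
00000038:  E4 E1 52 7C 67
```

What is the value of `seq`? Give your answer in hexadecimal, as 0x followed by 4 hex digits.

`seq` follows `width` (8 B), `magic` (1 B), `length` (2 B), so it starts at offset 8 + 1 + 2 = 11 and occupies 2 bytes.
Bytes at offsets 11..12: 7C 67.
In big-endian order the high byte comes first in memory.
The bytes are already most-significant first: 0x7C67.

0x7C67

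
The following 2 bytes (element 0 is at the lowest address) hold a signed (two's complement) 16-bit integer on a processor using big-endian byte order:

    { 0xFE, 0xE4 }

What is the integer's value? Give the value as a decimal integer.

-284

Big-endian: lowest address holds the most-significant byte.
The bytes are already most-significant first: 0xFEE4.
Top bit is set, so as a signed 16-bit value this is 0xFEE4 − 2^16 = -284.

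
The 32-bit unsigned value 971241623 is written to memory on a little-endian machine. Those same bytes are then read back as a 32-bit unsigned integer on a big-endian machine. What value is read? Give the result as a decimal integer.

2549670713

971241623 in 32-bit hexadecimal is 0x39E3F897.
Stored little-endian, the bytes at ascending addresses are 97 F8 E3 39.
Read back as big-endian, the last byte is least significant, giving 0x97F8E339.
0x97F8E339 = 2549670713.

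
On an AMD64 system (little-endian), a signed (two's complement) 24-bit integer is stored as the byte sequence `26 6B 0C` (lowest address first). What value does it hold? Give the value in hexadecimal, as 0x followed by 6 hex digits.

In little-endian order the low byte comes first in memory.
Reassemble most-significant byte first: 0C 6B 26 → 0x0C6B26.

0x0C6B26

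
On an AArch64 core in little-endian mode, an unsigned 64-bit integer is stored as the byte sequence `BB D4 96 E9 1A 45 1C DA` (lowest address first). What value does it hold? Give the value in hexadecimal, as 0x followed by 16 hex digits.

In little-endian order the low byte comes first in memory.
Reassemble most-significant byte first: DA 1C 45 1A E9 96 D4 BB → 0xDA1C451AE996D4BB.

0xDA1C451AE996D4BB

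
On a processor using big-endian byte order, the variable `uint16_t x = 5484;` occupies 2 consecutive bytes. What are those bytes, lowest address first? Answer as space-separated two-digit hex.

5484 in hexadecimal, padded to 16 bits, is 0x156C.
Split into bytes (most-significant first): 15 6C.
In big-endian order the high byte comes first in memory.
So the memory order matches the most-significant-first order: 15 6C.

15 6C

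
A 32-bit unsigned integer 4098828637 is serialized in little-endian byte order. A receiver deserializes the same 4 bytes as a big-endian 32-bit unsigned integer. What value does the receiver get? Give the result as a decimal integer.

4098828637 in 32-bit hexadecimal is 0xF44F295D.
Stored little-endian, the bytes at ascending addresses are 5D 29 4F F4.
Read back as big-endian, the last byte is least significant, giving 0x5D294FF4.
0x5D294FF4 = 1562988532.

1562988532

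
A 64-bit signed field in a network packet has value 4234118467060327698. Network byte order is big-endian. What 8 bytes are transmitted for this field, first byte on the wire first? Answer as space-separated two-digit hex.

3A C2 9C 4F FE 0D 65 12

4234118467060327698 in hexadecimal, padded to 64 bits, is 0x3AC29C4FFE0D6512.
Split into bytes (most-significant first): 3A C2 9C 4F FE 0D 65 12.
Big-endian: lowest address holds the most-significant byte.
So the memory order matches the most-significant-first order: 3A C2 9C 4F FE 0D 65 12.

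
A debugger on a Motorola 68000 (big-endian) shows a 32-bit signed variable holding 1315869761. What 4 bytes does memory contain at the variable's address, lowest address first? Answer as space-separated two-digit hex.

1315869761 in hexadecimal, padded to 32 bits, is 0x4E6E9441.
Split into bytes (most-significant first): 4E 6E 94 41.
Big-endian: lowest address holds the most-significant byte.
So the memory order matches the most-significant-first order: 4E 6E 94 41.

4E 6E 94 41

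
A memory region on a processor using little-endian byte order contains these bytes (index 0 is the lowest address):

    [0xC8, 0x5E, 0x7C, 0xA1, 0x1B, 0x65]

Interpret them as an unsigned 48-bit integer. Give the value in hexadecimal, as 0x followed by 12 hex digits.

0x651BA17C5EC8

Little-endian stores the least-significant byte at the lowest address.
Reassemble most-significant byte first: 65 1B A1 7C 5E C8 → 0x651BA17C5EC8.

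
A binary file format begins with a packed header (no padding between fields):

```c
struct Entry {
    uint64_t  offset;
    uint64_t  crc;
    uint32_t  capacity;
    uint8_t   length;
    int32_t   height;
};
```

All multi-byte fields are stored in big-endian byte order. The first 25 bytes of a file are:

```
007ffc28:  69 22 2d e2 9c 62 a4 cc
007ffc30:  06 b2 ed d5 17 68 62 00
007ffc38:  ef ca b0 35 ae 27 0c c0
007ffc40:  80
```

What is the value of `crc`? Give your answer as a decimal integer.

`crc` follows `offset` (8 bytes), so it starts at byte offset 8 and occupies 8 bytes.
Bytes at offsets 8..15: 06 B2 ED D5 17 68 62 00.
Big-endian stores the most-significant byte at the lowest address.
The bytes are already most-significant first: 0x06B2EDD517686200.
0x06B2EDD517686200 = 482709609558598144.

482709609558598144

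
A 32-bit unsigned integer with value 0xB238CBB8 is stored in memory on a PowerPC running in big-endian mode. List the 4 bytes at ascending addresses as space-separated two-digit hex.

Split into bytes (most-significant first): B2 38 CB B8.
In big-endian order the high byte comes first in memory.
So the memory order matches the most-significant-first order: B2 38 CB B8.

B2 38 CB B8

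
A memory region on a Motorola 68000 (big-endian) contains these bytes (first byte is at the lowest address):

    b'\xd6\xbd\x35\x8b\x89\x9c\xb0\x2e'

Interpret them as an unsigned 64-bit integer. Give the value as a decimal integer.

In big-endian order the high byte comes first in memory.
The bytes are already most-significant first: 0xD6BD358B899CB02E.
0xD6BD358B899CB02E = 15473582768140365870.

15473582768140365870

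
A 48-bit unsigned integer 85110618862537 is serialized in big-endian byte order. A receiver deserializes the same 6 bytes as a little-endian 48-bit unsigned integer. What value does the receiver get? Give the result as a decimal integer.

85110618862537 in 48-bit hexadecimal is 0x4D685C3433C9.
Stored big-endian, the bytes at ascending addresses are 4D 68 5C 34 33 C9.
Read back as little-endian, the first byte is least significant, giving 0xC933345C684D.
0xC933345C684D = 221221758986317.

221221758986317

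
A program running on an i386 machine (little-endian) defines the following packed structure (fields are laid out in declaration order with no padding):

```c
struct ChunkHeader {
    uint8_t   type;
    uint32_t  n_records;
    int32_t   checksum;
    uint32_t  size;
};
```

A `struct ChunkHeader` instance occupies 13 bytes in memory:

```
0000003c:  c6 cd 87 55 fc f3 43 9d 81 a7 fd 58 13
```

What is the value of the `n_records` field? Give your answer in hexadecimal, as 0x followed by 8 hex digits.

`n_records` follows `type` (1 byte), so it starts at byte offset 1 and occupies 4 bytes.
Bytes at offsets 1..4: CD 87 55 FC.
Little-endian stores the least-significant byte at the lowest address.
Reassemble most-significant byte first: FC 55 87 CD → 0xFC5587CD.

0xFC5587CD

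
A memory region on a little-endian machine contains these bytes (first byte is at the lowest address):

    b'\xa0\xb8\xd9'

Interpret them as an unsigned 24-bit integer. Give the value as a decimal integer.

Little-endian: lowest address holds the least-significant byte.
Reassemble most-significant byte first: D9 B8 A0 → 0xD9B8A0.
0xD9B8A0 = 14268576.

14268576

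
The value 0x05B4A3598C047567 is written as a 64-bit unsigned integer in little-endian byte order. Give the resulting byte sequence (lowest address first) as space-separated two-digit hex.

67 75 04 8C 59 A3 B4 05

Split into bytes (most-significant first): 05 B4 A3 59 8C 04 75 67.
Little-endian stores the least-significant byte at the lowest address.
So at ascending addresses the bytes are 67 75 04 8C 59 A3 B4 05.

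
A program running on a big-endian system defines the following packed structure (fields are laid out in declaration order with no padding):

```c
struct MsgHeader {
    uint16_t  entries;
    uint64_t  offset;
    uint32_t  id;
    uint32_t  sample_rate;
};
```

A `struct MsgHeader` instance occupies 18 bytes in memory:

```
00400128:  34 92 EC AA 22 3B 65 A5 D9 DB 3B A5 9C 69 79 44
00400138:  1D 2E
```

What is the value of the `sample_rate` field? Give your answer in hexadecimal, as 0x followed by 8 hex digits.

`sample_rate` follows `entries` (2 B), `offset` (8 B), `id` (4 B), so it starts at offset 2 + 8 + 4 = 14 and occupies 4 bytes.
Bytes at offsets 14..17: 79 44 1D 2E.
Big-endian stores the most-significant byte at the lowest address.
The bytes are already most-significant first: 0x79441D2E.

0x79441D2E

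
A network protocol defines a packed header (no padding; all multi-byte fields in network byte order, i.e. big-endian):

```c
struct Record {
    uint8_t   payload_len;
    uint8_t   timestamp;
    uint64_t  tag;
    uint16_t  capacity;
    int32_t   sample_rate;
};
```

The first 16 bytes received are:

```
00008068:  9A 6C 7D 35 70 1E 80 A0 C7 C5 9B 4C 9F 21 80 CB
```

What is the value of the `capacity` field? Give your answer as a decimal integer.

39756

`capacity` follows `payload_len` (1 B), `timestamp` (1 B), `tag` (8 B), so it starts at offset 1 + 1 + 8 = 10 and occupies 2 bytes.
Bytes at offsets 10..11: 9B 4C.
Big-endian: lowest address holds the most-significant byte.
The bytes are already most-significant first: 0x9B4C.
0x9B4C = 39756.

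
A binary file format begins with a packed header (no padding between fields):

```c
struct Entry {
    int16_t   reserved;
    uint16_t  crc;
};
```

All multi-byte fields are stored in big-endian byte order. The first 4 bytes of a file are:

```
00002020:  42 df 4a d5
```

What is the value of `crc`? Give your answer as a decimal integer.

`crc` follows `reserved` (2 bytes), so it starts at byte offset 2 and occupies 2 bytes.
Bytes at offsets 2..3: 4A D5.
Big-endian stores the most-significant byte at the lowest address.
The bytes are already most-significant first: 0x4AD5.
0x4AD5 = 19157.

19157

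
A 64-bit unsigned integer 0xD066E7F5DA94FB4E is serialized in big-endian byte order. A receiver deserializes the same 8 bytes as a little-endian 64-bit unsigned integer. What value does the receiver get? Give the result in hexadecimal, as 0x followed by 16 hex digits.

0x4EFB94DAF5E766D0

Stored big-endian, the bytes at ascending addresses are D0 66 E7 F5 DA 94 FB 4E.
Read back as little-endian, the first byte is least significant, giving 0x4EFB94DAF5E766D0.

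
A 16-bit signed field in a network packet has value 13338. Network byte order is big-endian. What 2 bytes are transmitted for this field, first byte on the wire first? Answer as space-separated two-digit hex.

13338 in hexadecimal, padded to 16 bits, is 0x341A.
Split into bytes (most-significant first): 34 1A.
Big-endian stores the most-significant byte at the lowest address.
So the memory order matches the most-significant-first order: 34 1A.

34 1A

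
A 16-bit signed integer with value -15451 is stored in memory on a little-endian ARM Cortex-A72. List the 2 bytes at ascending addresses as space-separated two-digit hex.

Two's complement of -15451 in 16 bits: 15451 = 0x3C5B; invert → 0xC3A4; add 1 → 0xC3A5.
Split into bytes (most-significant first): C3 A5.
Little-endian: lowest address holds the least-significant byte.
So at ascending addresses the bytes are A5 C3.

A5 C3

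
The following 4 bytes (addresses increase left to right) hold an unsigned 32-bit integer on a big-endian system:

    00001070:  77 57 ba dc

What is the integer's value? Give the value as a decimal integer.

Big-endian stores the most-significant byte at the lowest address.
The bytes are already most-significant first: 0x7757BADC.
0x7757BADC = 2002238172.

2002238172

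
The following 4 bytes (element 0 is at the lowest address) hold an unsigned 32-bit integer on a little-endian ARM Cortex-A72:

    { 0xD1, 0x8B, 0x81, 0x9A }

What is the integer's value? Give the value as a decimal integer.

2592181201

Little-endian stores the least-significant byte at the lowest address.
Reassemble most-significant byte first: 9A 81 8B D1 → 0x9A818BD1.
0x9A818BD1 = 2592181201.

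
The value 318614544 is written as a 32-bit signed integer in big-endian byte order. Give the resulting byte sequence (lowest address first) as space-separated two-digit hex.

318614544 in hexadecimal, padded to 32 bits, is 0x12FDAC10.
Split into bytes (most-significant first): 12 FD AC 10.
In big-endian order the high byte comes first in memory.
So the memory order matches the most-significant-first order: 12 FD AC 10.

12 FD AC 10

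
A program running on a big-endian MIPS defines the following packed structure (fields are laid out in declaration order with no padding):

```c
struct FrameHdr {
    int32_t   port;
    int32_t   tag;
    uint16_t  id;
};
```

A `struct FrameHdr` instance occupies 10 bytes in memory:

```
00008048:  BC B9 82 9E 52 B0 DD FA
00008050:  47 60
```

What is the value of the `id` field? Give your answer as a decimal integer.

18272

`id` follows `port` (4 B), `tag` (4 B), so it starts at offset 4 + 4 = 8 and occupies 2 bytes.
Bytes at offsets 8..9: 47 60.
Big-endian stores the most-significant byte at the lowest address.
The bytes are already most-significant first: 0x4760.
0x4760 = 18272.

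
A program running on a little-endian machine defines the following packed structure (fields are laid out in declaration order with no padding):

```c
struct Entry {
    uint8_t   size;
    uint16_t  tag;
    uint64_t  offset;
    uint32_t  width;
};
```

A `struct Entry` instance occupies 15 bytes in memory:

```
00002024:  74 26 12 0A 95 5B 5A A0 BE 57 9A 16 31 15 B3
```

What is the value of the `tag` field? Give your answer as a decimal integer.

4646

`tag` follows `size` (1 byte), so it starts at byte offset 1 and occupies 2 bytes.
Bytes at offsets 1..2: 26 12.
In little-endian order the low byte comes first in memory.
Reassemble most-significant byte first: 12 26 → 0x1226.
0x1226 = 4646.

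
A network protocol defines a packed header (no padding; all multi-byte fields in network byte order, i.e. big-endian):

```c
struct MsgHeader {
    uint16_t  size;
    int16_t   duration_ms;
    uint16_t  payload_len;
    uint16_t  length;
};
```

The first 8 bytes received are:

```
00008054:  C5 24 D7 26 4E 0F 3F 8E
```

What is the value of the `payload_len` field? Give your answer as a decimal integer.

`payload_len` follows `size` (2 B), `duration_ms` (2 B), so it starts at offset 2 + 2 = 4 and occupies 2 bytes.
Bytes at offsets 4..5: 4E 0F.
In big-endian order the high byte comes first in memory.
The bytes are already most-significant first: 0x4E0F.
0x4E0F = 19983.

19983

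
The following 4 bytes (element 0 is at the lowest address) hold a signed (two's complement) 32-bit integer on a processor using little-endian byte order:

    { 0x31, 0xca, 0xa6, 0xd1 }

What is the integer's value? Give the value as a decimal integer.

In little-endian order the low byte comes first in memory.
Reassemble most-significant byte first: D1 A6 CA 31 → 0xD1A6CA31.
Top bit is set, so as a signed 32-bit value this is 0xD1A6CA31 − 2^32 = -777598415.

-777598415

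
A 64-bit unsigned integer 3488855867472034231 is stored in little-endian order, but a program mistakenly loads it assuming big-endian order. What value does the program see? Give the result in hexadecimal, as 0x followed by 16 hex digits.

3488855867472034231 in 64-bit hexadecimal is 0x306AE7ED3D3539B7.
Stored little-endian, the bytes at ascending addresses are B7 39 35 3D ED E7 6A 30.
Read back as big-endian, the last byte is least significant, giving 0xB739353DEDE76A30.

0xB739353DEDE76A30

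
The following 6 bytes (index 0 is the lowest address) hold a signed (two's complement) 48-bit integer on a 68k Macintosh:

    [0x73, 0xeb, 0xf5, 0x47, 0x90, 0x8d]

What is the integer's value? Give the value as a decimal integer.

127457269616781

In big-endian order the high byte comes first in memory.
The bytes are already most-significant first: 0x73EBF547908D.
0x73EBF547908D = 127457269616781.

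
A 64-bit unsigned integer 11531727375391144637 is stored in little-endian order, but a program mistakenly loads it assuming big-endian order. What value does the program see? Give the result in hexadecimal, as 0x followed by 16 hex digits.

0xBD3AD640F3EC08A0

11531727375391144637 in 64-bit hexadecimal is 0xA008ECF340D63ABD.
Stored little-endian, the bytes at ascending addresses are BD 3A D6 40 F3 EC 08 A0.
Read back as big-endian, the last byte is least significant, giving 0xBD3AD640F3EC08A0.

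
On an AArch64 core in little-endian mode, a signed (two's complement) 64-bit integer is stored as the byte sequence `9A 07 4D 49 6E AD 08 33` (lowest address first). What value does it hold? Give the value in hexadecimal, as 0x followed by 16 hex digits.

Little-endian stores the least-significant byte at the lowest address.
Reassemble most-significant byte first: 33 08 AD 6E 49 4D 07 9A → 0x3308AD6E494D079A.

0x3308AD6E494D079A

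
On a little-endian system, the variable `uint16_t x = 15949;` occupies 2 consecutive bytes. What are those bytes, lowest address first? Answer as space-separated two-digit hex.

15949 in hexadecimal, padded to 16 bits, is 0x3E4D.
Split into bytes (most-significant first): 3E 4D.
Little-endian: lowest address holds the least-significant byte.
So at ascending addresses the bytes are 4D 3E.

4D 3E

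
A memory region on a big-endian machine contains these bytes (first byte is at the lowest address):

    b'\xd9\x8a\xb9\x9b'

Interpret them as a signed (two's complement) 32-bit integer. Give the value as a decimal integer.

Big-endian stores the most-significant byte at the lowest address.
The bytes are already most-significant first: 0xD98AB99B.
Top bit is set, so as a signed 32-bit value this is 0xD98AB99B − 2^32 = -645219941.

-645219941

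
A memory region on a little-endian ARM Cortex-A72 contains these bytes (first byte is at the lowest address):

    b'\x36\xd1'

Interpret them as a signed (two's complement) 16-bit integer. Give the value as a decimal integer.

Little-endian stores the least-significant byte at the lowest address.
Reassemble most-significant byte first: D1 36 → 0xD136.
Top bit is set, so as a signed 16-bit value this is 0xD136 − 2^16 = -11978.

-11978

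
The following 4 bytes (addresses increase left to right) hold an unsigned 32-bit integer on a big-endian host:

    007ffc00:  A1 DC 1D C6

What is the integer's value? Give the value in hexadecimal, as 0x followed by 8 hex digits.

Big-endian stores the most-significant byte at the lowest address.
The bytes are already most-significant first: 0xA1DC1DC6.

0xA1DC1DC6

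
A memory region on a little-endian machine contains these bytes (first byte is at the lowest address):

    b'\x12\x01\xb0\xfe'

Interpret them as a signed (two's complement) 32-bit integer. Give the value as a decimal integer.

Little-endian: lowest address holds the least-significant byte.
Reassemble most-significant byte first: FE B0 01 12 → 0xFEB00112.
Top bit is set, so as a signed 32-bit value this is 0xFEB00112 − 2^32 = -22019822.

-22019822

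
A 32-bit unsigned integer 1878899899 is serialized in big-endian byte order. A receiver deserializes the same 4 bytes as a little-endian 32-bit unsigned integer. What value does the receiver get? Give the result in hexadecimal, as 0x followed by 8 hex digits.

1878899899 in 32-bit hexadecimal is 0x6FFDBCBB.
Stored big-endian, the bytes at ascending addresses are 6F FD BC BB.
Read back as little-endian, the first byte is least significant, giving 0xBBBCFD6F.

0xBBBCFD6F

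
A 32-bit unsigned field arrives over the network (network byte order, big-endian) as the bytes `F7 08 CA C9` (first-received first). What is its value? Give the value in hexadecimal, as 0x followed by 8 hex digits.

Big-endian: lowest address holds the most-significant byte.
The bytes are already most-significant first: 0xF708CAC9.

0xF708CAC9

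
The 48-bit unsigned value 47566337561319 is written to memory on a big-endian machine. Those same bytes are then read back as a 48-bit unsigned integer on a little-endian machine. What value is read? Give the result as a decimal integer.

47566337561319 in 48-bit hexadecimal is 0x2B42E6A752E7.
Stored big-endian, the bytes at ascending addresses are 2B 42 E6 A7 52 E7.
Read back as little-endian, the first byte is least significant, giving 0xE752A7E6422B.
0xE752A7E6422B = 254342190219819.

254342190219819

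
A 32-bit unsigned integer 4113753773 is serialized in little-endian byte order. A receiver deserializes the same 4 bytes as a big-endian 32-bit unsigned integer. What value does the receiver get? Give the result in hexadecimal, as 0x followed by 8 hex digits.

0xADE632F5

4113753773 in 32-bit hexadecimal is 0xF532E6AD.
Stored little-endian, the bytes at ascending addresses are AD E6 32 F5.
Read back as big-endian, the last byte is least significant, giving 0xADE632F5.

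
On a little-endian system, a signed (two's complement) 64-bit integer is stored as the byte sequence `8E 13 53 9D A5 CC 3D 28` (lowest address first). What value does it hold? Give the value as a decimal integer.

2899698746777605006

In little-endian order the low byte comes first in memory.
Reassemble most-significant byte first: 28 3D CC A5 9D 53 13 8E → 0x283DCCA59D53138E.
0x283DCCA59D53138E = 2899698746777605006.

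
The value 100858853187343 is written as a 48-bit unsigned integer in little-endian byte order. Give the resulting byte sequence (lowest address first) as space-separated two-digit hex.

100858853187343 in hexadecimal, padded to 48 bits, is 0x5BBB081DDF0F.
Split into bytes (most-significant first): 5B BB 08 1D DF 0F.
Little-endian: lowest address holds the least-significant byte.
So at ascending addresses the bytes are 0F DF 1D 08 BB 5B.

0F DF 1D 08 BB 5B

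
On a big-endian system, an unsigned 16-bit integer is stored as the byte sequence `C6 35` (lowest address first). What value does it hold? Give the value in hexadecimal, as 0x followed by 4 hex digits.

0xC635

In big-endian order the high byte comes first in memory.
The bytes are already most-significant first: 0xC635.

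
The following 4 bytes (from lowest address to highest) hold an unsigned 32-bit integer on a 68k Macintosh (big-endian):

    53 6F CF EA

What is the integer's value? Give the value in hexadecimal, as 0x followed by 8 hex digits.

0x536FCFEA

Big-endian: lowest address holds the most-significant byte.
The bytes are already most-significant first: 0x536FCFEA.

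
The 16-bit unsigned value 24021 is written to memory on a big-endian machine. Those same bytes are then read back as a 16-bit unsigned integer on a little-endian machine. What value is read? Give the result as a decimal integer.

24021 in 16-bit hexadecimal is 0x5DD5.
Stored big-endian, the bytes at ascending addresses are 5D D5.
Read back as little-endian, the first byte is least significant, giving 0xD55D.
0xD55D = 54621.

54621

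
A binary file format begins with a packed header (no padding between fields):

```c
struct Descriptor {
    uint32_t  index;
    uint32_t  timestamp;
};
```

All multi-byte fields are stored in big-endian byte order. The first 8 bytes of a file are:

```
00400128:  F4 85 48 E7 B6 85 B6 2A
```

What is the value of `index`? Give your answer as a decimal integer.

`index` is the first field, at byte offset 0, occupying 4 bytes.
Bytes at offsets 0..3: F4 85 48 E7.
Big-endian stores the most-significant byte at the lowest address.
The bytes are already most-significant first: 0xF48548E7.
0xF48548E7 = 4102375655.

4102375655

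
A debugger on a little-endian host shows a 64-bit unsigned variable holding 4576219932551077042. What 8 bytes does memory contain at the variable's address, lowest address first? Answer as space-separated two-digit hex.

4576219932551077042 in hexadecimal, padded to 64 bits, is 0x3F81FFC865C4DCB2.
Split into bytes (most-significant first): 3F 81 FF C8 65 C4 DC B2.
Little-endian: lowest address holds the least-significant byte.
So at ascending addresses the bytes are B2 DC C4 65 C8 FF 81 3F.

B2 DC C4 65 C8 FF 81 3F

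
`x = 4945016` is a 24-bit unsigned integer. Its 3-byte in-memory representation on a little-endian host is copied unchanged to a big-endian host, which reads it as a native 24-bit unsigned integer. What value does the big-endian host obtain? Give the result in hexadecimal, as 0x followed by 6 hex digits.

0x78744B

4945016 in 24-bit hexadecimal is 0x4B7478.
Stored little-endian, the bytes at ascending addresses are 78 74 4B.
Read back as big-endian, the last byte is least significant, giving 0x78744B.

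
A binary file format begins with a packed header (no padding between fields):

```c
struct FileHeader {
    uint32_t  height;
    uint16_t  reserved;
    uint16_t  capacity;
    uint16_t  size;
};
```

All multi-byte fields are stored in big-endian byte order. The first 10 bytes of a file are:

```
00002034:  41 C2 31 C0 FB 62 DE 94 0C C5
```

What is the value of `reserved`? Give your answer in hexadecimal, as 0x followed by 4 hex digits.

0xFB62

`reserved` follows `height` (4 bytes), so it starts at byte offset 4 and occupies 2 bytes.
Bytes at offsets 4..5: FB 62.
Big-endian: lowest address holds the most-significant byte.
The bytes are already most-significant first: 0xFB62.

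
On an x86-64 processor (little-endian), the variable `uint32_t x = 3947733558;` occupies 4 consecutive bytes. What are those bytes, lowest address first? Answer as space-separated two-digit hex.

3947733558 in hexadecimal, padded to 32 bits, is 0xEB4DA236.
Split into bytes (most-significant first): EB 4D A2 36.
In little-endian order the low byte comes first in memory.
So at ascending addresses the bytes are 36 A2 4D EB.

36 A2 4D EB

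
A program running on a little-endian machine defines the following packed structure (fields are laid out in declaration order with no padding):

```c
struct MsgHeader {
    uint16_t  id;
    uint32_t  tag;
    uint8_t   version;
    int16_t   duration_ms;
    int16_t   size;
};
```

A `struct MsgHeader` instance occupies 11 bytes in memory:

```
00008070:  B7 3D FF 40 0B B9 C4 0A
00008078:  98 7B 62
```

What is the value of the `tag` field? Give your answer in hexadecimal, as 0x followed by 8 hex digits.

`tag` follows `id` (2 bytes), so it starts at byte offset 2 and occupies 4 bytes.
Bytes at offsets 2..5: FF 40 0B B9.
Little-endian: lowest address holds the least-significant byte.
Reassemble most-significant byte first: B9 0B 40 FF → 0xB90B40FF.

0xB90B40FF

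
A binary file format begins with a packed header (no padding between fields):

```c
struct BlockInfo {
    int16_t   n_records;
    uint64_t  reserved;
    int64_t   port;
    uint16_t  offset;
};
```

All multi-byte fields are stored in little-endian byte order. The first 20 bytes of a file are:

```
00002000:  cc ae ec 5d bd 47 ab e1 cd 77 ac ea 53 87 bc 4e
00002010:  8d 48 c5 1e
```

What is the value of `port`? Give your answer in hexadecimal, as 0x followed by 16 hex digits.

`port` follows `n_records` (2 B), `reserved` (8 B), so it starts at offset 2 + 8 = 10 and occupies 8 bytes.
Bytes at offsets 10..17: AC EA 53 87 BC 4E 8D 48.
In little-endian order the low byte comes first in memory.
Reassemble most-significant byte first: 48 8D 4E BC 87 53 EA AC → 0x488D4EBC8753EAAC.

0x488D4EBC8753EAAC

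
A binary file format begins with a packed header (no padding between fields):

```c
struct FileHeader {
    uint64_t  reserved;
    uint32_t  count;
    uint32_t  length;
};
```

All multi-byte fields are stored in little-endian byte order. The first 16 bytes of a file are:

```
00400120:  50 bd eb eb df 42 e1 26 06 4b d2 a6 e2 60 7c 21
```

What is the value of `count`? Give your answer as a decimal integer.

`count` follows `reserved` (8 bytes), so it starts at byte offset 8 and occupies 4 bytes.
Bytes at offsets 8..11: 06 4B D2 A6.
Little-endian: lowest address holds the least-significant byte.
Reassemble most-significant byte first: A6 D2 4B 06 → 0xA6D24B06.
0xA6D24B06 = 2798799622.

2798799622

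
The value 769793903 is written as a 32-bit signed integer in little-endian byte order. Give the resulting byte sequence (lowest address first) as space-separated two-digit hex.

769793903 in hexadecimal, padded to 32 bits, is 0x2DE21F6F.
Split into bytes (most-significant first): 2D E2 1F 6F.
Little-endian stores the least-significant byte at the lowest address.
So at ascending addresses the bytes are 6F 1F E2 2D.

6F 1F E2 2D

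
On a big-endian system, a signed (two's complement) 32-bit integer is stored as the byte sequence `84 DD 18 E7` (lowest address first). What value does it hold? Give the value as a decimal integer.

-2065884953

In big-endian order the high byte comes first in memory.
The bytes are already most-significant first: 0x84DD18E7.
Top bit is set, so as a signed 32-bit value this is 0x84DD18E7 − 2^32 = -2065884953.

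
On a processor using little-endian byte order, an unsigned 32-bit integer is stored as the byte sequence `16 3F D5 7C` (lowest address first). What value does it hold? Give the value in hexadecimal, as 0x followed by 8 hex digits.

0x7CD53F16

In little-endian order the low byte comes first in memory.
Reassemble most-significant byte first: 7C D5 3F 16 → 0x7CD53F16.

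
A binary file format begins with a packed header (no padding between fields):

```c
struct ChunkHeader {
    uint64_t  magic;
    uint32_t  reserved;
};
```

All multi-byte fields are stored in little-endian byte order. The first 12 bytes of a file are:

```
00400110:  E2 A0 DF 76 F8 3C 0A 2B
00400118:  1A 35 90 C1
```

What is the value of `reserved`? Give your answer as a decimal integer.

`reserved` follows `magic` (8 bytes), so it starts at byte offset 8 and occupies 4 bytes.
Bytes at offsets 8..11: 1A 35 90 C1.
Little-endian: lowest address holds the least-significant byte.
Reassemble most-significant byte first: C1 90 35 1A → 0xC190351A.
0xC190351A = 3247453466.

3247453466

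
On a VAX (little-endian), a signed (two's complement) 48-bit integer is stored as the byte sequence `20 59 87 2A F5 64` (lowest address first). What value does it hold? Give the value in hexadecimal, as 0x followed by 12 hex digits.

0x64F52A875920

Little-endian: lowest address holds the least-significant byte.
Reassemble most-significant byte first: 64 F5 2A 87 59 20 → 0x64F52A875920.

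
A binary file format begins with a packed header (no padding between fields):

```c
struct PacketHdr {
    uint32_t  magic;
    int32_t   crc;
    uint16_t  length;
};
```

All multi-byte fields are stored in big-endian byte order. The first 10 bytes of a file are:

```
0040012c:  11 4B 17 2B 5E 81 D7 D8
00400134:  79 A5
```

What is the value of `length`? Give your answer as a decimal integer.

`length` follows `magic` (4 B), `crc` (4 B), so it starts at offset 4 + 4 = 8 and occupies 2 bytes.
Bytes at offsets 8..9: 79 A5.
In big-endian order the high byte comes first in memory.
The bytes are already most-significant first: 0x79A5.
0x79A5 = 31141.

31141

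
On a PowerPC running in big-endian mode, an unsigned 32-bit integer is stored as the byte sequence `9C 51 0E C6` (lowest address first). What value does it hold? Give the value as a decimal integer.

2622557894

Big-endian stores the most-significant byte at the lowest address.
The bytes are already most-significant first: 0x9C510EC6.
0x9C510EC6 = 2622557894.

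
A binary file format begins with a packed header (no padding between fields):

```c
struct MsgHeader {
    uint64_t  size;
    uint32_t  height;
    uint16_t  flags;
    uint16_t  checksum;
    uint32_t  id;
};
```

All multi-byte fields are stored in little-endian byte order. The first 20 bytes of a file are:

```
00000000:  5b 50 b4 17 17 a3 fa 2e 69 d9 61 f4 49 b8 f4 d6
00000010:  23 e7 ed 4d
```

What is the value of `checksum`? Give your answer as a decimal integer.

55028

`checksum` follows `size` (8 B), `height` (4 B), `flags` (2 B), so it starts at offset 8 + 4 + 2 = 14 and occupies 2 bytes.
Bytes at offsets 14..15: F4 D6.
In little-endian order the low byte comes first in memory.
Reassemble most-significant byte first: D6 F4 → 0xD6F4.
0xD6F4 = 55028.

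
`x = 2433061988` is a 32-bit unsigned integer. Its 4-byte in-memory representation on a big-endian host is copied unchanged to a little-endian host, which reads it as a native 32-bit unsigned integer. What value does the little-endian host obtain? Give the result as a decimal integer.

2433061988 in 32-bit hexadecimal is 0x91059464.
Stored big-endian, the bytes at ascending addresses are 91 05 94 64.
Read back as little-endian, the first byte is least significant, giving 0x64940591.
0x64940591 = 1687422353.

1687422353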